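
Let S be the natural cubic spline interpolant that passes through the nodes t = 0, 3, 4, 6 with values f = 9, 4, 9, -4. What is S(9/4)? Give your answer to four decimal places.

2.0141

With M_i denoting the second derivative at x_i, h_i = 3, 1, 2, and Δ_i = (y_(i+1) − y_i)/h_i = -5/3, 5, -13/2:
  3·M_0 + 8·M_1 + 1·M_2 = 6(Δ_1 - Δ_0) = 40
  1·M_1 + 6·M_2 + 2·M_3 = 6(Δ_2 - Δ_1) = -69
Natural end conditions: M_0 = M_3 = 0.
Solving the tridiagonal system: M_0 = 0, M_1 = 309/47, M_2 = -592/47, M_3 = 0.
On [0, 3], S(t) = 9 - 1397/282·t + 0·t² + 103/282·t³.
With t = 9/4: S(9/4) = 12117/6016.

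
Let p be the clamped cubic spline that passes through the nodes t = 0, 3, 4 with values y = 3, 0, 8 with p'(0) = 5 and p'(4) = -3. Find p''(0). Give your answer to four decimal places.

Write M_i for p''(x_i). With h_i = 3, 1 and divided differences Δ_i = -1, 8, the continuity of p' gives the tridiagonal system
  3·M_0 + 8·M_1 + 1·M_2 = 6(Δ_1 - Δ_0) = 54
Clamped end conditions give two more equations: 2h_0·M_0 + h_0·M_1 = 6(Δ_0 - p'(0)) = -36 and h_1·M_1 + 2h_1·M_2 = 6(p'(4) - Δ_1) = -66.
Solving: M_0 = -59/4, M_1 = 35/2, M_2 = -167/4.

-14.7500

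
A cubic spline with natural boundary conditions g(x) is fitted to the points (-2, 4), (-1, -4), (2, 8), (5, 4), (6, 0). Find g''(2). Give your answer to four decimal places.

Put M_i = g'' at the i-th knot. Here h = (1, 3, 3, 1) and Δ = (-8, 4, -4/3, -4), so the interior equations h_(i-1)·M_(i-1) + 2(h_(i-1)+h_i)·M_i + h_i·M_(i+1) = 6(Δ_i − Δ_(i-1)) read
  1·M_0 + 8·M_1 + 3·M_2 = 6(Δ_1 - Δ_0) = 72
  3·M_1 + 12·M_2 + 3·M_3 = 6(Δ_2 - Δ_1) = -32
  3·M_2 + 8·M_3 + 1·M_4 = 6(Δ_3 - Δ_2) = -16
Natural end conditions: M_0 = M_4 = 0.
Solving the tridiagonal system: M_0 = 0, M_1 = 287/26, M_2 = -212/39, M_3 = 1/26, M_4 = 0.

-5.4359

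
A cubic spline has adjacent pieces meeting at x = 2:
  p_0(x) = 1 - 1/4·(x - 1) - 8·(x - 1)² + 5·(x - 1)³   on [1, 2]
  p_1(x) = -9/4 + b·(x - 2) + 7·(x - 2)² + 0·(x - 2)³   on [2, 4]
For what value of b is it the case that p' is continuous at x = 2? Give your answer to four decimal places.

-1.2500

p_0'(x) = -1/4 - 16·(x - 1) + 15·(x - 1)², so p_0'(2) = -5/4. On the right, p_1'(2) = b, so b = -5/4.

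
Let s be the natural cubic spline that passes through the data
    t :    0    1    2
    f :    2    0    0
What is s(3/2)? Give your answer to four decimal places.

Let σ_i = s''(x_i). Step sizes h_i = 1, 1; slopes of the chords Δ_i = (y_(i+1) - y_i)/h_i = -2, 0.
  1·σ_0 + 4·σ_1 + 1·σ_2 = 6(Δ_1 - Δ_0) = 12
Natural end conditions: σ_0 = σ_2 = 0.
Solving the tridiagonal system: σ_0 = 0, σ_1 = 3, σ_2 = 0.
On [1, 2], s(t) = 0 - 1·(t - 1) + 3/2·(t - 1)² - 1/2·(t - 1)³.
With (t - 1) = 1/2: s(3/2) = -3/16.

-0.1875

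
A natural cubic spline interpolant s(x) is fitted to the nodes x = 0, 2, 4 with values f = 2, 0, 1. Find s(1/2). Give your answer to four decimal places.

1.3242

Put M_i = s'' at the i-th knot. Here h = (2, 2) and Δ = (-1, 1/2), so the interior equations h_(i-1)·M_(i-1) + 2(h_(i-1)+h_i)·M_i + h_i·M_(i+1) = 6(Δ_i − Δ_(i-1)) read
  2·M_0 + 8·M_1 + 2·M_2 = 6(Δ_1 - Δ_0) = 9
Natural end conditions: M_0 = M_2 = 0.
Hence M_0 = 0, M_1 = 9/8, M_2 = 0.
On [0, 2], s(x) = 2 - 11/8·x + 0·x² + 3/32·x³.
With x = 1/2: s(1/2) = 339/256.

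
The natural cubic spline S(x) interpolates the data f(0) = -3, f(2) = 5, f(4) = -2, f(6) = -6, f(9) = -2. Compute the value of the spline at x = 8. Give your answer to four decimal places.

-4.0188

Put M_i = S'' at the i-th knot. Here h = (2, 2, 2, 3) and Δ = (4, -7/2, -2, 4/3), so the interior equations h_(i-1)·M_(i-1) + 2(h_(i-1)+h_i)·M_i + h_i·M_(i+1) = 6(Δ_i − Δ_(i-1)) read
  2·M_0 + 8·M_1 + 2·M_2 = 6(Δ_1 - Δ_0) = -45
  2·M_1 + 8·M_2 + 2·M_3 = 6(Δ_2 - Δ_1) = 9
  2·M_2 + 10·M_3 + 3·M_4 = 6(Δ_3 - Δ_2) = 20
Natural end conditions: M_0 = M_4 = 0.
Hence M_0 = 0, M_1 = -440/71, M_2 = 325/142, M_3 = 219/142, M_4 = 0.
On [6, 9], S(x) = -6 - 89/426·(x - 6) + 219/284·(x - 6)² - 73/852·(x - 6)³.
With (x - 6) = 2: S(8) = -856/213.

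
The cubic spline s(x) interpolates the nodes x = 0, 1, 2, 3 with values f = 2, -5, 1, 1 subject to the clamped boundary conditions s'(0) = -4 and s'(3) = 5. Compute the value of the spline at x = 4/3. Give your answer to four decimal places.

Put m_i = s'' at the i-th knot. Here h = (1, 1, 1) and Δ = (-7, 6, 0), so the interior equations h_(i-1)·m_(i-1) + 2(h_(i-1)+h_i)·m_i + h_i·m_(i+1) = 6(Δ_i − Δ_(i-1)) read
  1·m_0 + 4·m_1 + 1·m_2 = 6(Δ_1 - Δ_0) = 78
  1·m_1 + 4·m_2 + 1·m_3 = 6(Δ_2 - Δ_1) = -36
Clamped end conditions give two more equations: 2h_0·m_0 + h_0·m_1 = 6(Δ_0 - s'(0)) = -18 and h_2·m_2 + 2h_2·m_3 = 6(s'(3) - Δ_2) = 30.
Forward elimination and back-substitution give m_0 = -124/5, m_1 = 158/5, m_2 = -118/5, m_3 = 134/5.
On [1, 2], s(x) = -5 - 3/5·(x - 1) + 79/5·(x - 1)² - 46/5·(x - 1)³.
With (x - 1) = 1/3: s(4/3) = -511/135.

-3.7852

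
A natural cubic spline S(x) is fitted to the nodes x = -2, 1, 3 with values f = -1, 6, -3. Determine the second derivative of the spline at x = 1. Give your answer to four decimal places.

-4.1000

With m_i denoting the second derivative at x_i, h_i = 3, 2, and Δ_i = (y_(i+1) − y_i)/h_i = 7/3, -9/2:
  3·m_0 + 10·m_1 + 2·m_2 = 6(Δ_1 - Δ_0) = -41
Natural end conditions: m_0 = m_2 = 0.
Hence m_0 = 0, m_1 = -41/10, m_2 = 0.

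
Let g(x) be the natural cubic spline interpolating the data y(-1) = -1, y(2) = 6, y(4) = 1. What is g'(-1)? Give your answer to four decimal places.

3.7833

With m_i denoting the second derivative at x_i, h_i = 3, 2, and Δ_i = (y_(i+1) − y_i)/h_i = 7/3, -5/2:
  3·m_0 + 10·m_1 + 2·m_2 = 6(Δ_1 - Δ_0) = -29
Natural end conditions: m_0 = m_2 = 0.
Solving the tridiagonal system: m_0 = 0, m_1 = -29/10, m_2 = 0.
On [-1, 2], g'(x) = b_0 + 2c_0·(x + 1) + 3d_0·(x + 1)² with b_0 = Δ_0 - h_0(2m_0 + m_1)/6 = 227/60, c_0 = m_0/2 = 0, d_0 = (m_1 - m_0)/(6h_0) = -29/180. So g'(-1) = 227/60.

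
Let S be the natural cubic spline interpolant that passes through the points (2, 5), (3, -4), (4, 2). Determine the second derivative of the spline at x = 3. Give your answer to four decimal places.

22.5000

Let M_i = S''(x_i). Step sizes h_i = 1, 1; slopes of the chords Δ_i = (y_(i+1) - y_i)/h_i = -9, 6.
  1·M_0 + 4·M_1 + 1·M_2 = 6(Δ_1 - Δ_0) = 90
Natural end conditions: M_0 = M_2 = 0.
Solving: M_0 = 0, M_1 = 45/2, M_2 = 0.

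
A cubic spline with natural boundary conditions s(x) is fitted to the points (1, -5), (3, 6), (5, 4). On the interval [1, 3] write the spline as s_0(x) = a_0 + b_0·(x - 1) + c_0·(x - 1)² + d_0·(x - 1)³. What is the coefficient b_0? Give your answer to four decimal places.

Write M_i for s''(x_i). With h_i = 2, 2 and divided differences Δ_i = 11/2, -1, the continuity of s' gives the tridiagonal system
  2·M_0 + 8·M_1 + 2·M_2 = 6(Δ_1 - Δ_0) = -39
Natural end conditions: M_0 = M_2 = 0.
Solving the tridiagonal system: M_0 = 0, M_1 = -39/8, M_2 = 0.
On [1, 3], with s_0(x) = a_0 + b_0·(x - 1) + c_0·(x - 1)² + d_0·(x - 1)³: c_0 = M_0/2 = 0, d_0 = (M_1 - M_0)/(6h_0) = -13/32, b_0 = Δ_0 - h_0(2M_0 + M_1)/6 = 57/8.

7.1250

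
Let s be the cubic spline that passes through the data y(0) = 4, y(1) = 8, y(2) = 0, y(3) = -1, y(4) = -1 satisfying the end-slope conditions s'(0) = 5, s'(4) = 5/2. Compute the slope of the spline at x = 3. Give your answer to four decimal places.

0.1518

Put M_i = s'' at the i-th knot. Here h = (1, 1, 1, 1) and Δ = (4, -8, -1, 0), so the interior equations h_(i-1)·M_(i-1) + 2(h_(i-1)+h_i)·M_i + h_i·M_(i+1) = 6(Δ_i − Δ_(i-1)) read
  1·M_0 + 4·M_1 + 1·M_2 = 6(Δ_1 - Δ_0) = -72
  1·M_1 + 4·M_2 + 1·M_3 = 6(Δ_2 - Δ_1) = 42
  1·M_2 + 4·M_3 + 1·M_4 = 6(Δ_3 - Δ_2) = 6
Clamped end conditions give two more equations: 2h_0·M_0 + h_0·M_1 = 6(Δ_0 - s'(0)) = -6 and h_3·M_3 + 2h_3·M_4 = 6(s'(4) - Δ_3) = 15.
Solving: M_0 = 529/56, M_1 = -697/28, M_2 = 145/8, M_3 = -157/28, M_4 = 577/56.
On [3, 4], s'(x) = b_3 + 2c_3·(x - 3) + 3d_3·(x - 3)² with b_3 = Δ_3 - h_3(2M_3 + M_4)/6 = 17/112, c_3 = M_3/2 = -157/56, d_3 = (M_4 - M_3)/(6h_3) = 297/112. So s'(3) = 17/112.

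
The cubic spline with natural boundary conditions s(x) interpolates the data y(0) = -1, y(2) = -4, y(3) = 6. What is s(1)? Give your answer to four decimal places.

-5.3750

Let σ_i = s''(x_i). Step sizes h_i = 2, 1; slopes of the chords Δ_i = (y_(i+1) - y_i)/h_i = -3/2, 10.
  2·σ_0 + 6·σ_1 + 1·σ_2 = 6(Δ_1 - Δ_0) = 69
Natural end conditions: σ_0 = σ_2 = 0.
Forward elimination and back-substitution give σ_0 = 0, σ_1 = 23/2, σ_2 = 0.
On [0, 2], s(x) = -1 - 16/3·x + 0·x² + 23/24·x³.
With x = 1: s(1) = -43/8.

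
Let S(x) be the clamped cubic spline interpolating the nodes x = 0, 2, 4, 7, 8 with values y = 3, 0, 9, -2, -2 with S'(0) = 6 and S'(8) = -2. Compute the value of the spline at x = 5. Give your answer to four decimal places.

Write M_i for S''(x_i). With h_i = 2, 2, 3, 1 and divided differences Δ_i = -3/2, 9/2, -11/3, 0, the continuity of S' gives the tridiagonal system
  2·M_0 + 8·M_1 + 2·M_2 = 6(Δ_1 - Δ_0) = 36
  2·M_1 + 10·M_2 + 3·M_3 = 6(Δ_2 - Δ_1) = -49
  3·M_2 + 8·M_3 + 1·M_4 = 6(Δ_3 - Δ_2) = 22
Clamped end conditions give two more equations: 2h_0·M_0 + h_0·M_1 = 6(Δ_0 - S'(0)) = -45 and h_3·M_3 + 2h_3·M_4 = 6(S'(8) - Δ_3) = -12.
Solving the tridiagonal system: M_0 = -1207/72, M_1 = 397/36, M_2 = -673/72, M_3 = 269/36, M_4 = -701/72.
On [4, 7], S(x) = 9 + 35/18·(x - 4) - 673/144·(x - 4)² + 1211/1296·(x - 4)³.
With (x - 4) = 1: S(5) = 4669/648.

7.2052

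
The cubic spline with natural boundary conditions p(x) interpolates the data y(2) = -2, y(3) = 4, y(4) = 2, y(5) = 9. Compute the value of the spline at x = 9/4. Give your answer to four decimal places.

Put M_i = p'' at the i-th knot. Here h = (1, 1, 1) and Δ = (6, -2, 7), so the interior equations h_(i-1)·M_(i-1) + 2(h_(i-1)+h_i)·M_i + h_i·M_(i+1) = 6(Δ_i − Δ_(i-1)) read
  1·M_0 + 4·M_1 + 1·M_2 = 6(Δ_1 - Δ_0) = -48
  1·M_1 + 4·M_2 + 1·M_3 = 6(Δ_2 - Δ_1) = 54
Natural end conditions: M_0 = M_3 = 0.
Forward elimination and back-substitution give M_0 = 0, M_1 = -82/5, M_2 = 88/5, M_3 = 0.
On [2, 3], p(x) = -2 + 131/15·(x - 2) + 0·(x - 2)² - 41/15·(x - 2)³.
With (x - 2) = 1/4: p(9/4) = 9/64.

0.1406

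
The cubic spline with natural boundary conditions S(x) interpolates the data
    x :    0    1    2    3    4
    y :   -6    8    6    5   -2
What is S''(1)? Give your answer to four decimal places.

-26.7857

Write M_i for S''(x_i). With h_i = 1, 1, 1, 1 and divided differences Δ_i = 14, -2, -1, -7, the continuity of S' gives the tridiagonal system
  1·M_0 + 4·M_1 + 1·M_2 = 6(Δ_1 - Δ_0) = -96
  1·M_1 + 4·M_2 + 1·M_3 = 6(Δ_2 - Δ_1) = 6
  1·M_2 + 4·M_3 + 1·M_4 = 6(Δ_3 - Δ_2) = -36
Natural end conditions: M_0 = M_4 = 0.
Forward elimination and back-substitution give M_0 = 0, M_1 = -375/14, M_2 = 78/7, M_3 = -165/14, M_4 = 0.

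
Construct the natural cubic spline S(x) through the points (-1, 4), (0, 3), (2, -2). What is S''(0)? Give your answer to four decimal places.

-1.5000

With M_i denoting the second derivative at x_i, h_i = 1, 2, and Δ_i = (y_(i+1) − y_i)/h_i = -1, -5/2:
  1·M_0 + 6·M_1 + 2·M_2 = 6(Δ_1 - Δ_0) = -9
Natural end conditions: M_0 = M_2 = 0.
Forward elimination and back-substitution give M_0 = 0, M_1 = -3/2, M_2 = 0.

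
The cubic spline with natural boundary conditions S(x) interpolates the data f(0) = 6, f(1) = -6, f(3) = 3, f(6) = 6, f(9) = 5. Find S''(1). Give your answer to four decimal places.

18.5194

With M_i denoting the second derivative at x_i, h_i = 1, 2, 3, 3, and Δ_i = (y_(i+1) − y_i)/h_i = -12, 9/2, 1, -1/3:
  1·M_0 + 6·M_1 + 2·M_2 = 6(Δ_1 - Δ_0) = 99
  2·M_1 + 10·M_2 + 3·M_3 = 6(Δ_2 - Δ_1) = -21
  3·M_2 + 12·M_3 + 3·M_4 = 6(Δ_3 - Δ_2) = -8
Natural end conditions: M_0 = M_4 = 0.
Forward elimination and back-substitution give M_0 = 0, M_1 = 3815/206, M_2 = -624/103, M_3 = 262/309, M_4 = 0.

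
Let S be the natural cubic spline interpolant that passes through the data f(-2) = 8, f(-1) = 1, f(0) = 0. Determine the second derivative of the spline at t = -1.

With M_i denoting the second derivative at x_i, h_i = 1, 1, and Δ_i = (y_(i+1) − y_i)/h_i = -7, -1:
  1·M_0 + 4·M_1 + 1·M_2 = 6(Δ_1 - Δ_0) = 36
Natural end conditions: M_0 = M_2 = 0.
Hence M_0 = 0, M_1 = 9, M_2 = 0.

9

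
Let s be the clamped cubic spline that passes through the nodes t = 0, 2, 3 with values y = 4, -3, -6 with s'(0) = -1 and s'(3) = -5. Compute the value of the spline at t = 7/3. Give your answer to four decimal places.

With m_i denoting the second derivative at x_i, h_i = 2, 1, and Δ_i = (y_(i+1) − y_i)/h_i = -7/2, -3:
  2·m_0 + 6·m_1 + 1·m_2 = 6(Δ_1 - Δ_0) = 3
Clamped end conditions give two more equations: 2h_0·m_0 + h_0·m_1 = 6(Δ_0 - s'(0)) = -15 and h_1·m_1 + 2h_1·m_2 = 6(s'(3) - Δ_1) = -12.
Hence m_0 = -67/12, m_1 = 11/3, m_2 = -47/6.
On [2, 3], s(t) = -3 - 35/12·(t - 2) + 11/6·(t - 2)² - 23/12·(t - 2)³.
With (t - 2) = 1/3: s(7/3) = -311/81.

-3.8395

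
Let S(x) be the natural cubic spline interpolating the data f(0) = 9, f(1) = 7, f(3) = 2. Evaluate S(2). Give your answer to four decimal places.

4.6250

Put m_i = S'' at the i-th knot. Here h = (1, 2) and Δ = (-2, -5/2), so the interior equations h_(i-1)·m_(i-1) + 2(h_(i-1)+h_i)·m_i + h_i·m_(i+1) = 6(Δ_i − Δ_(i-1)) read
  1·m_0 + 6·m_1 + 2·m_2 = 6(Δ_1 - Δ_0) = -3
Natural end conditions: m_0 = m_2 = 0.
Solving the tridiagonal system: m_0 = 0, m_1 = -1/2, m_2 = 0.
On [1, 3], S(x) = 7 - 13/6·(x - 1) - 1/4·(x - 1)² + 1/24·(x - 1)³.
With (x - 1) = 1: S(2) = 37/8.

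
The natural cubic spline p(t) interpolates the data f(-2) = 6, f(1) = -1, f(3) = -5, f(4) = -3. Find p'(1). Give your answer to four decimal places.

Let M_i = p''(x_i). Step sizes h_i = 3, 2, 1; slopes of the chords Δ_i = (y_(i+1) - y_i)/h_i = -7/3, -2, 2.
  3·M_0 + 10·M_1 + 2·M_2 = 6(Δ_1 - Δ_0) = 2
  2·M_1 + 6·M_2 + 1·M_3 = 6(Δ_2 - Δ_1) = 24
Natural end conditions: M_0 = M_3 = 0.
Hence M_0 = 0, M_1 = -9/14, M_2 = 59/14, M_3 = 0.
On [1, 3], p'(t) = b_1 + 2c_1·(t - 1) + 3d_1·(t - 1)² with b_1 = Δ_1 - h_1(2M_1 + M_2)/6 = -125/42, c_1 = M_1/2 = -9/28, d_1 = (M_2 - M_1)/(6h_1) = 17/42. So p'(1) = -125/42.

-2.9762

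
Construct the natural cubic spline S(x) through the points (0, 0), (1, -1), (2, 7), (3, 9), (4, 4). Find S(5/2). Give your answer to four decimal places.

9.1786

Write M_i for S''(x_i). With h_i = 1, 1, 1, 1 and divided differences Δ_i = -1, 8, 2, -5, the continuity of S' gives the tridiagonal system
  1·M_0 + 4·M_1 + 1·M_2 = 6(Δ_1 - Δ_0) = 54
  1·M_1 + 4·M_2 + 1·M_3 = 6(Δ_2 - Δ_1) = -36
  1·M_2 + 4·M_3 + 1·M_4 = 6(Δ_3 - Δ_2) = -42
Natural end conditions: M_0 = M_4 = 0.
Solving the tridiagonal system: M_0 = 0, M_1 = 114/7, M_2 = -78/7, M_3 = -54/7, M_4 = 0.
On [2, 3], S(x) = 7 + 7·(x - 2) - 39/7·(x - 2)² + 4/7·(x - 2)³.
With (x - 2) = 1/2: S(5/2) = 257/28.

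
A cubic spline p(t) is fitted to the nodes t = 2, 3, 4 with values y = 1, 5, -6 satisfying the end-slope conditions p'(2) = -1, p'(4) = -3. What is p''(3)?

Write M_i for p''(x_i). With h_i = 1, 1 and divided differences Δ_i = 4, -11, the continuity of p' gives the tridiagonal system
  1·M_0 + 4·M_1 + 1·M_2 = 6(Δ_1 - Δ_0) = -90
Clamped end conditions give two more equations: 2h_0·M_0 + h_0·M_1 = 6(Δ_0 - p'(2)) = 30 and h_1·M_1 + 2h_1·M_2 = 6(p'(4) - Δ_1) = 48.
Solving: M_0 = 73/2, M_1 = -43, M_2 = 91/2.

-43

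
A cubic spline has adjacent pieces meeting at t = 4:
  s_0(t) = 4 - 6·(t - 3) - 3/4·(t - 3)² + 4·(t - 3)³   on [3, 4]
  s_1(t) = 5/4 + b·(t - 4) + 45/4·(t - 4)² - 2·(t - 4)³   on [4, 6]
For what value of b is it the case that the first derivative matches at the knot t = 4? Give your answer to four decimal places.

s_0'(t) = -6 - 3/2·(t - 3) + 12·(t - 3)², so s_0'(4) = 9/2. On the right, s_1'(4) = b, so b = 9/2.

4.5000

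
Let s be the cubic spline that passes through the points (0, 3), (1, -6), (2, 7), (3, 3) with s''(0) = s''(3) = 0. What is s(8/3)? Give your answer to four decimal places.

With m_i denoting the second derivative at x_i, h_i = 1, 1, 1, and Δ_i = (y_(i+1) − y_i)/h_i = -9, 13, -4:
  1·m_0 + 4·m_1 + 1·m_2 = 6(Δ_1 - Δ_0) = 132
  1·m_1 + 4·m_2 + 1·m_3 = 6(Δ_2 - Δ_1) = -102
Natural end conditions: m_0 = m_3 = 0.
Solving: m_0 = 0, m_1 = 42, m_2 = -36, m_3 = 0.
On [2, 3], s(t) = 7 + 8·(t - 2) - 18·(t - 2)² + 6·(t - 2)³.
With (t - 2) = 2/3: s(8/3) = 55/9.

6.1111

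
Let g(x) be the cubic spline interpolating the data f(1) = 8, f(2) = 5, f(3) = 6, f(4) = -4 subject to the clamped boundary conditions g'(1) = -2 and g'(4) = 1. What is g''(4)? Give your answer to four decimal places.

Write m_i for g''(x_i). With h_i = 1, 1, 1 and divided differences Δ_i = -3, 1, -10, the continuity of g' gives the tridiagonal system
  1·m_0 + 4·m_1 + 1·m_2 = 6(Δ_1 - Δ_0) = 24
  1·m_1 + 4·m_2 + 1·m_3 = 6(Δ_2 - Δ_1) = -66
Clamped end conditions give two more equations: 2h_0·m_0 + h_0·m_1 = 6(Δ_0 - g'(1)) = -6 and h_2·m_2 + 2h_2·m_3 = 6(g'(4) - Δ_2) = 66.
Hence m_0 = -58/5, m_1 = 86/5, m_2 = -166/5, m_3 = 248/5.

49.6000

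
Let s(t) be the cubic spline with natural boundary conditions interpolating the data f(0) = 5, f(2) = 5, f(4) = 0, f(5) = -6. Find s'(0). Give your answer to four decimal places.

0.3636

With m_i denoting the second derivative at x_i, h_i = 2, 2, 1, and Δ_i = (y_(i+1) − y_i)/h_i = 0, -5/2, -6:
  2·m_0 + 8·m_1 + 2·m_2 = 6(Δ_1 - Δ_0) = -15
  2·m_1 + 6·m_2 + 1·m_3 = 6(Δ_2 - Δ_1) = -21
Natural end conditions: m_0 = m_3 = 0.
Hence m_0 = 0, m_1 = -12/11, m_2 = -69/22, m_3 = 0.
On [0, 2], s'(t) = b_0 + 2c_0·t + 3d_0·t² with b_0 = Δ_0 - h_0(2m_0 + m_1)/6 = 4/11, c_0 = m_0/2 = 0, d_0 = (m_1 - m_0)/(6h_0) = -1/11. So s'(0) = 4/11.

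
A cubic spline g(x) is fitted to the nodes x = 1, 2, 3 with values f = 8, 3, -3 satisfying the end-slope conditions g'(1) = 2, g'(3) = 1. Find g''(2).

-2

With M_i denoting the second derivative at x_i, h_i = 1, 1, and Δ_i = (y_(i+1) − y_i)/h_i = -5, -6:
  1·M_0 + 4·M_1 + 1·M_2 = 6(Δ_1 - Δ_0) = -6
Clamped end conditions give two more equations: 2h_0·M_0 + h_0·M_1 = 6(Δ_0 - g'(1)) = -42 and h_1·M_1 + 2h_1·M_2 = 6(g'(3) - Δ_1) = 42.
Solving: M_0 = -20, M_1 = -2, M_2 = 22.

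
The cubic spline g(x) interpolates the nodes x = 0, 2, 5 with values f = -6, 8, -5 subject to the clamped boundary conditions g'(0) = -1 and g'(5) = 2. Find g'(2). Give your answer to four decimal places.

3.6000

With σ_i denoting the second derivative at x_i, h_i = 2, 3, and Δ_i = (y_(i+1) − y_i)/h_i = 7, -13/3:
  2·σ_0 + 10·σ_1 + 3·σ_2 = 6(Δ_1 - Δ_0) = -68
Clamped end conditions give two more equations: 2h_0·σ_0 + h_0·σ_1 = 6(Δ_0 - g'(0)) = 48 and h_1·σ_1 + 2h_1·σ_2 = 6(g'(5) - Δ_1) = 38.
Solving the tridiagonal system: σ_0 = 97/5, σ_1 = -74/5, σ_2 = 206/15.
On [2, 5], g'(x) = b_1 + 2c_1·(x - 2) + 3d_1·(x - 2)² with b_1 = Δ_1 - h_1(2σ_1 + σ_2)/6 = 18/5, c_1 = σ_1/2 = -37/5, d_1 = (σ_2 - σ_1)/(6h_1) = 214/135. So g'(2) = 18/5.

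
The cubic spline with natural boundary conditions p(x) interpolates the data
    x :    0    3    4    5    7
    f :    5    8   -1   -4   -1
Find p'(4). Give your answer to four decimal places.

-6.9635

Put σ_i = p'' at the i-th knot. Here h = (3, 1, 1, 2) and Δ = (1, -9, -3, 3/2), so the interior equations h_(i-1)·σ_(i-1) + 2(h_(i-1)+h_i)·σ_i + h_i·σ_(i+1) = 6(Δ_i − Δ_(i-1)) read
  3·σ_0 + 8·σ_1 + 1·σ_2 = 6(Δ_1 - Δ_0) = -60
  1·σ_1 + 4·σ_2 + 1·σ_3 = 6(Δ_2 - Δ_1) = 36
  1·σ_2 + 6·σ_3 + 2·σ_4 = 6(Δ_3 - Δ_2) = 27
Natural end conditions: σ_0 = σ_4 = 0.
Hence σ_0 = 0, σ_1 = -1569/178, σ_2 = 936/89, σ_3 = 489/178, σ_4 = 0.
On [4, 5], p'(x) = b_2 + 2c_2·(x - 4) + 3d_2·(x - 4)² with b_2 = Δ_2 - h_2(2σ_2 + σ_3)/6 = -2479/356, c_2 = σ_2/2 = 468/89, d_2 = (σ_3 - σ_2)/(6h_2) = -461/356. So p'(4) = -2479/356.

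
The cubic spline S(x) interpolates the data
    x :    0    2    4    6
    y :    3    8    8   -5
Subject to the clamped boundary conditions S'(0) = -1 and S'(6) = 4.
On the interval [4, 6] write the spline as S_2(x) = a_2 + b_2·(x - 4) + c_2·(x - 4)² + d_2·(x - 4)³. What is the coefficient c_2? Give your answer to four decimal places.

Write M_i for S''(x_i). With h_i = 2, 2, 2 and divided differences Δ_i = 5/2, 0, -13/2, the continuity of S' gives the tridiagonal system
  2·M_0 + 8·M_1 + 2·M_2 = 6(Δ_1 - Δ_0) = -15
  2·M_1 + 8·M_2 + 2·M_3 = 6(Δ_2 - Δ_1) = -39
Clamped end conditions give two more equations: 2h_0·M_0 + h_0·M_1 = 6(Δ_0 - S'(0)) = 21 and h_2·M_2 + 2h_2·M_3 = 6(S'(6) - Δ_2) = 63.
Forward elimination and back-substitution give M_0 = 17/3, M_1 = -5/6, M_2 = -59/6, M_3 = 62/3.
On [4, 6], with S_2(x) = a_2 + b_2·(x - 4) + c_2·(x - 4)² + d_2·(x - 4)³: c_2 = M_2/2 = -59/12, d_2 = (M_3 - M_2)/(6h_2) = 61/24, b_2 = Δ_2 - h_2(2M_2 + M_3)/6 = -41/6.

-4.9167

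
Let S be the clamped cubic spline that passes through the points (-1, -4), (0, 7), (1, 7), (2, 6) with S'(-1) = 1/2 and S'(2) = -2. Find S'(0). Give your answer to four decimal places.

8.7333

Write M_i for S''(x_i). With h_i = 1, 1, 1 and divided differences Δ_i = 11, 0, -1, the continuity of S' gives the tridiagonal system
  1·M_0 + 4·M_1 + 1·M_2 = 6(Δ_1 - Δ_0) = -66
  1·M_1 + 4·M_2 + 1·M_3 = 6(Δ_2 - Δ_1) = -6
Clamped end conditions give two more equations: 2h_0·M_0 + h_0·M_1 = 6(Δ_0 - S'(-1)) = 63 and h_2·M_2 + 2h_2·M_3 = 6(S'(2) - Δ_2) = -6.
Solving: M_0 = 698/15, M_1 = -451/15, M_2 = 116/15, M_3 = -103/15.
On [0, 1], S'(t) = b_1 + 2c_1·t + 3d_1·t² with b_1 = Δ_1 - h_1(2M_1 + M_2)/6 = 131/15, c_1 = M_1/2 = -451/30, d_1 = (M_2 - M_1)/(6h_1) = 63/10. So S'(0) = 131/15.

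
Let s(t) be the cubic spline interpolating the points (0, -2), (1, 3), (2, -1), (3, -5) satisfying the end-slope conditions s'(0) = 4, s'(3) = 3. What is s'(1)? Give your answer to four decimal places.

1.5333

Write m_i for s''(x_i). With h_i = 1, 1, 1 and divided differences Δ_i = 5, -4, -4, the continuity of s' gives the tridiagonal system
  1·m_0 + 4·m_1 + 1·m_2 = 6(Δ_1 - Δ_0) = -54
  1·m_1 + 4·m_2 + 1·m_3 = 6(Δ_2 - Δ_1) = 0
Clamped end conditions give two more equations: 2h_0·m_0 + h_0·m_1 = 6(Δ_0 - s'(0)) = 6 and h_2·m_2 + 2h_2·m_3 = 6(s'(3) - Δ_2) = 42.
Solving the tridiagonal system: m_0 = 164/15, m_1 = -238/15, m_2 = -22/15, m_3 = 326/15.
On [1, 2], s'(t) = b_1 + 2c_1·(t - 1) + 3d_1·(t - 1)² with b_1 = Δ_1 - h_1(2m_1 + m_2)/6 = 23/15, c_1 = m_1/2 = -119/15, d_1 = (m_2 - m_1)/(6h_1) = 12/5. So s'(1) = 23/15.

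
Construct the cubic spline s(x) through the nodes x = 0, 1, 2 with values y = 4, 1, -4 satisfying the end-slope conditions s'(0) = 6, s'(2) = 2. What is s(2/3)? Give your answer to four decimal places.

3.4074

Write M_i for s''(x_i). With h_i = 1, 1 and divided differences Δ_i = -3, -5, the continuity of s' gives the tridiagonal system
  1·M_0 + 4·M_1 + 1·M_2 = 6(Δ_1 - Δ_0) = -12
Clamped end conditions give two more equations: 2h_0·M_0 + h_0·M_1 = 6(Δ_0 - s'(0)) = -54 and h_1·M_1 + 2h_1·M_2 = 6(s'(2) - Δ_1) = 42.
Solving the tridiagonal system: M_0 = -26, M_1 = -2, M_2 = 22.
On [0, 1], s(x) = 4 + 6·x - 13·x² + 4·x³.
With x = 2/3: s(2/3) = 92/27.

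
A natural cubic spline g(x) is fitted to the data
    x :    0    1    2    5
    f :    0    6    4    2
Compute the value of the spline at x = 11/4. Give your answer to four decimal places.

2.2298

Write M_i for g''(x_i). With h_i = 1, 1, 3 and divided differences Δ_i = 6, -2, -2/3, the continuity of g' gives the tridiagonal system
  1·M_0 + 4·M_1 + 1·M_2 = 6(Δ_1 - Δ_0) = -48
  1·M_1 + 8·M_2 + 3·M_3 = 6(Δ_2 - Δ_1) = 8
Natural end conditions: M_0 = M_3 = 0.
Hence M_0 = 0, M_1 = -392/31, M_2 = 80/31, M_3 = 0.
On [2, 5], g(x) = 4 - 302/93·(x - 2) + 40/31·(x - 2)² - 40/279·(x - 2)³.
With (x - 2) = 3/4: g(11/4) = 553/248.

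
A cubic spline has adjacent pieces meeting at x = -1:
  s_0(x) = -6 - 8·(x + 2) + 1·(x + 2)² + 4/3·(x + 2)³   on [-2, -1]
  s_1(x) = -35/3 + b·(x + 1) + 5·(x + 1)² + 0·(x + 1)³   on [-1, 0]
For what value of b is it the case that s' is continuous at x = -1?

s_0'(x) = -8 + 2·(x + 2) + 4·(x + 2)², so s_0'(-1) = -2. On the right, s_1'(-1) = b, so b = -2.

-2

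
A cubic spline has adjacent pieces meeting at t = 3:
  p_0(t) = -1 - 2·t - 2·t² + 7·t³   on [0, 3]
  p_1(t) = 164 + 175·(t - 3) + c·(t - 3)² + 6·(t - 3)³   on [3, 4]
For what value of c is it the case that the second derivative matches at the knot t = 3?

p_0''(t) = -4 + 42·t, so p_0''(3) = 122. On the right, p_1''(3) = 2c, so c = 61.

61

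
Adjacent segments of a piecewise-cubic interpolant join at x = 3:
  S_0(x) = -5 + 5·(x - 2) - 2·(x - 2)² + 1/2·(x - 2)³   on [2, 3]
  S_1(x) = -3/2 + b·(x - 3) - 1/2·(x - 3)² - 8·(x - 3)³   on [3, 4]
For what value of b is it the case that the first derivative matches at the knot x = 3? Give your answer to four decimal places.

S_0'(x) = 5 - 4·(x - 2) + 3/2·(x - 2)², so S_0'(3) = 5/2. On the right, S_1'(3) = b, so b = 5/2.

2.5000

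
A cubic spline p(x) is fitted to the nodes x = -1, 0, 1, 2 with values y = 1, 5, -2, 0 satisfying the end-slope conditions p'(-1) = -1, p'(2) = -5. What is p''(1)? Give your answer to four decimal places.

30.5333

Write m_i for p''(x_i). With h_i = 1, 1, 1 and divided differences Δ_i = 4, -7, 2, the continuity of p' gives the tridiagonal system
  1·m_0 + 4·m_1 + 1·m_2 = 6(Δ_1 - Δ_0) = -66
  1·m_1 + 4·m_2 + 1·m_3 = 6(Δ_2 - Δ_1) = 54
Clamped end conditions give two more equations: 2h_0·m_0 + h_0·m_1 = 6(Δ_0 - p'(-1)) = 30 and h_2·m_2 + 2h_2·m_3 = 6(p'(2) - Δ_2) = -42.
Hence m_0 = 464/15, m_1 = -478/15, m_2 = 458/15, m_3 = -544/15.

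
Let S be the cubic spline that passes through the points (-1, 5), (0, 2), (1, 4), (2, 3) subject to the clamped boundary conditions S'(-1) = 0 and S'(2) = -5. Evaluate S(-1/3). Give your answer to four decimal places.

2.9753

Write σ_i for S''(x_i). With h_i = 1, 1, 1 and divided differences Δ_i = -3, 2, -1, the continuity of S' gives the tridiagonal system
  1·σ_0 + 4·σ_1 + 1·σ_2 = 6(Δ_1 - Δ_0) = 30
  1·σ_1 + 4·σ_2 + 1·σ_3 = 6(Δ_2 - Δ_1) = -18
Clamped end conditions give two more equations: 2h_0·σ_0 + h_0·σ_1 = 6(Δ_0 - S'(-1)) = -18 and h_2·σ_2 + 2h_2·σ_3 = 6(S'(2) - Δ_2) = -24.
Solving the tridiagonal system: σ_0 = -46/3, σ_1 = 38/3, σ_2 = -16/3, σ_3 = -28/3.
On [-1, 0], S(t) = 5 + 0·(t + 1) - 23/3·(t + 1)² + 14/3·(t + 1)³.
With (t + 1) = 2/3: S(-1/3) = 241/81.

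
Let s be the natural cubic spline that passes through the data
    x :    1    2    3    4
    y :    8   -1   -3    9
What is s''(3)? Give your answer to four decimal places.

19.6000

Write m_i for s''(x_i). With h_i = 1, 1, 1 and divided differences Δ_i = -9, -2, 12, the continuity of s' gives the tridiagonal system
  1·m_0 + 4·m_1 + 1·m_2 = 6(Δ_1 - Δ_0) = 42
  1·m_1 + 4·m_2 + 1·m_3 = 6(Δ_2 - Δ_1) = 84
Natural end conditions: m_0 = m_3 = 0.
Hence m_0 = 0, m_1 = 28/5, m_2 = 98/5, m_3 = 0.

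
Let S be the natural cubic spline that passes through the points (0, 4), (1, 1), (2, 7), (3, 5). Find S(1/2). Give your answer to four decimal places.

Write M_i for S''(x_i). With h_i = 1, 1, 1 and divided differences Δ_i = -3, 6, -2, the continuity of S' gives the tridiagonal system
  1·M_0 + 4·M_1 + 1·M_2 = 6(Δ_1 - Δ_0) = 54
  1·M_1 + 4·M_2 + 1·M_3 = 6(Δ_2 - Δ_1) = -48
Natural end conditions: M_0 = M_3 = 0.
Solving the tridiagonal system: M_0 = 0, M_1 = 88/5, M_2 = -82/5, M_3 = 0.
On [0, 1], S(x) = 4 - 89/15·x + 0·x² + 44/15·x³.
With x = 1/2: S(1/2) = 7/5.

1.4000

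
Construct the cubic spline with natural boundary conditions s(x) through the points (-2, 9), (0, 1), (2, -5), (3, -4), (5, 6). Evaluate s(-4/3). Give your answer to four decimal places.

Write M_i for s''(x_i). With h_i = 2, 2, 1, 2 and divided differences Δ_i = -4, -3, 1, 5, the continuity of s' gives the tridiagonal system
  2·M_0 + 8·M_1 + 2·M_2 = 6(Δ_1 - Δ_0) = 6
  2·M_1 + 6·M_2 + 1·M_3 = 6(Δ_2 - Δ_1) = 24
  1·M_2 + 6·M_3 + 2·M_4 = 6(Δ_3 - Δ_2) = 24
Natural end conditions: M_0 = M_4 = 0.
Hence M_0 = 0, M_1 = -15/128, M_2 = 111/32, M_3 = 219/64, M_4 = 0.
On [-2, 0], s(x) = 9 - 507/128·(x + 2) + 0·(x + 2)² - 5/512·(x + 2)³.
With (x + 2) = 2/3: s(-4/3) = 1373/216.

6.3565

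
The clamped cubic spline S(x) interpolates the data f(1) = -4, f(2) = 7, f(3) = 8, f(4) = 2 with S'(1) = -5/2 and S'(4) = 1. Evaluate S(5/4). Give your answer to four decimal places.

Write m_i for S''(x_i). With h_i = 1, 1, 1 and divided differences Δ_i = 11, 1, -6, the continuity of S' gives the tridiagonal system
  1·m_0 + 4·m_1 + 1·m_2 = 6(Δ_1 - Δ_0) = -60
  1·m_1 + 4·m_2 + 1·m_3 = 6(Δ_2 - Δ_1) = -42
Clamped end conditions give two more equations: 2h_0·m_0 + h_0·m_1 = 6(Δ_0 - S'(1)) = 81 and h_2·m_2 + 2h_2·m_3 = 6(S'(4) - Δ_2) = 42.
Forward elimination and back-substitution give m_0 = 160/3, m_1 = -77/3, m_2 = -32/3, m_3 = 79/3.
On [1, 2], S(x) = -4 - 5/2·(x - 1) + 80/3·(x - 1)² - 79/6·(x - 1)³.
With (x - 1) = 1/4: S(5/4) = -405/128.

-3.1641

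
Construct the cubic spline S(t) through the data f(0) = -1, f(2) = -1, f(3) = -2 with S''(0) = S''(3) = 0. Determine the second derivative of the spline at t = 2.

-1

Put M_i = S'' at the i-th knot. Here h = (2, 1) and Δ = (0, -1), so the interior equations h_(i-1)·M_(i-1) + 2(h_(i-1)+h_i)·M_i + h_i·M_(i+1) = 6(Δ_i − Δ_(i-1)) read
  2·M_0 + 6·M_1 + 1·M_2 = 6(Δ_1 - Δ_0) = -6
Natural end conditions: M_0 = M_2 = 0.
Solving the tridiagonal system: M_0 = 0, M_1 = -1, M_2 = 0.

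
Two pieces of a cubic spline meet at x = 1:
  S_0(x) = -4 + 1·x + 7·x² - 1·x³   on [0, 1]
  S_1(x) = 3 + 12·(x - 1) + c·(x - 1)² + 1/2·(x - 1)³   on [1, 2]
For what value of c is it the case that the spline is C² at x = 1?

S_0''(x) = 14 - 6·x, so S_0''(1) = 8. On the right, S_1''(1) = 2c, so c = 4.

4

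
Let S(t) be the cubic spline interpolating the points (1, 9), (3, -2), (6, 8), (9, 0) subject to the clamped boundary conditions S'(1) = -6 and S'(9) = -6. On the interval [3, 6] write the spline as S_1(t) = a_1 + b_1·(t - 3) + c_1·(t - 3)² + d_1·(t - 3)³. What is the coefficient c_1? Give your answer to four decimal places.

3.6184

Put M_i = S'' at the i-th knot. Here h = (2, 3, 3) and Δ = (-11/2, 10/3, -8/3), so the interior equations h_(i-1)·M_(i-1) + 2(h_(i-1)+h_i)·M_i + h_i·M_(i+1) = 6(Δ_i − Δ_(i-1)) read
  2·M_0 + 10·M_1 + 3·M_2 = 6(Δ_1 - Δ_0) = 53
  3·M_1 + 12·M_2 + 3·M_3 = 6(Δ_2 - Δ_1) = -36
Clamped end conditions give two more equations: 2h_0·M_0 + h_0·M_1 = 6(Δ_0 - S'(1)) = 3 and h_2·M_2 + 2h_2·M_3 = 6(S'(9) - Δ_2) = -20.
Forward elimination and back-substitution give M_0 = -109/38, M_1 = 275/38, M_2 = -259/57, M_3 = -121/114.
On [3, 6], with S_1(t) = a_1 + b_1·(t - 3) + c_1·(t - 3)² + d_1·(t - 3)³: c_1 = M_1/2 = 275/76, d_1 = (M_2 - M_1)/(6h_1) = -1343/2052, b_1 = Δ_1 - h_1(2M_1 + M_2)/6 = -31/19.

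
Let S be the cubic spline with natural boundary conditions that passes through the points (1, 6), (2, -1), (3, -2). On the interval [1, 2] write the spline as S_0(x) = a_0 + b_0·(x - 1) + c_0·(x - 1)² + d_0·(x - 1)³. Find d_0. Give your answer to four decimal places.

1.5000

Write M_i for S''(x_i). With h_i = 1, 1 and divided differences Δ_i = -7, -1, the continuity of S' gives the tridiagonal system
  1·M_0 + 4·M_1 + 1·M_2 = 6(Δ_1 - Δ_0) = 36
Natural end conditions: M_0 = M_2 = 0.
Solving the tridiagonal system: M_0 = 0, M_1 = 9, M_2 = 0.
On [1, 2], with S_0(x) = a_0 + b_0·(x - 1) + c_0·(x - 1)² + d_0·(x - 1)³: c_0 = M_0/2 = 0, d_0 = (M_1 - M_0)/(6h_0) = 3/2, b_0 = Δ_0 - h_0(2M_0 + M_1)/6 = -17/2.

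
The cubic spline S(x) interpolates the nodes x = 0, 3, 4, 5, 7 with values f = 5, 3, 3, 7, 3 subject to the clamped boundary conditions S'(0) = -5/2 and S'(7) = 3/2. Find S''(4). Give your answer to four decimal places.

9.1962

Write M_i for S''(x_i). With h_i = 3, 1, 1, 2 and divided differences Δ_i = -2/3, 0, 4, -2, the continuity of S' gives the tridiagonal system
  3·M_0 + 8·M_1 + 1·M_2 = 6(Δ_1 - Δ_0) = 4
  1·M_1 + 4·M_2 + 1·M_3 = 6(Δ_2 - Δ_1) = 24
  1·M_2 + 6·M_3 + 2·M_4 = 6(Δ_3 - Δ_2) = -36
Clamped end conditions give two more equations: 2h_0·M_0 + h_0·M_1 = 6(Δ_0 - S'(0)) = 11 and h_3·M_3 + 2h_3·M_4 = 6(S'(7) - Δ_3) = 21.
Solving: M_0 = 1259/474, M_1 = -130/79, M_2 = 1453/158, M_3 = -880/79, M_4 = 3419/316.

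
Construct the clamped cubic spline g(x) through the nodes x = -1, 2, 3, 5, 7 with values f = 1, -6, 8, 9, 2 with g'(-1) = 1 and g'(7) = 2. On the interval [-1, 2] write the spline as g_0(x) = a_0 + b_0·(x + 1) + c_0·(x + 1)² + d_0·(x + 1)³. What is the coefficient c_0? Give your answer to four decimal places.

Put m_i = g'' at the i-th knot. Here h = (3, 1, 2, 2) and Δ = (-7/3, 14, 1/2, -7/2), so the interior equations h_(i-1)·m_(i-1) + 2(h_(i-1)+h_i)·m_i + h_i·m_(i+1) = 6(Δ_i − Δ_(i-1)) read
  3·m_0 + 8·m_1 + 1·m_2 = 6(Δ_1 - Δ_0) = 98
  1·m_1 + 6·m_2 + 2·m_3 = 6(Δ_2 - Δ_1) = -81
  2·m_2 + 8·m_3 + 2·m_4 = 6(Δ_3 - Δ_2) = -24
Clamped end conditions give two more equations: 2h_0·m_0 + h_0·m_1 = 6(Δ_0 - g'(-1)) = -20 and h_3·m_3 + 2h_3·m_4 = 6(g'(7) - Δ_3) = 33.
Hence m_0 = -619/48, m_1 = 153/8, m_2 = -261/16, m_3 = -9/8, m_4 = 141/16.
On [-1, 2], with g_0(x) = a_0 + b_0·(x + 1) + c_0·(x + 1)² + d_0·(x + 1)³: c_0 = m_0/2 = -619/96, d_0 = (m_1 - m_0)/(6h_0) = 1537/864, b_0 = Δ_0 - h_0(2m_0 + m_1)/6 = 1.

-6.4479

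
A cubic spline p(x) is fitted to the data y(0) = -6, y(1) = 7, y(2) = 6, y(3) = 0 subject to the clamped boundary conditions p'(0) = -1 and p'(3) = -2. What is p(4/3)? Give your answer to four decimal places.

Let σ_i = p''(x_i). Step sizes h_i = 1, 1, 1; slopes of the chords Δ_i = (y_(i+1) - y_i)/h_i = 13, -1, -6.
  1·σ_0 + 4·σ_1 + 1·σ_2 = 6(Δ_1 - Δ_0) = -84
  1·σ_1 + 4·σ_2 + 1·σ_3 = 6(Δ_2 - Δ_1) = -30
Clamped end conditions give two more equations: 2h_0·σ_0 + h_0·σ_1 = 6(Δ_0 - p'(0)) = 84 and h_2·σ_2 + 2h_2·σ_3 = 6(p'(3) - Δ_2) = 24.
Solving the tridiagonal system: σ_0 = 896/15, σ_1 = -532/15, σ_2 = -28/15, σ_3 = 194/15.
On [1, 2], p(x) = 7 + 167/15·(x - 1) - 266/15·(x - 1)² + 28/5·(x - 1)³.
With (x - 1) = 1/3: p(4/3) = 1208/135.

8.9481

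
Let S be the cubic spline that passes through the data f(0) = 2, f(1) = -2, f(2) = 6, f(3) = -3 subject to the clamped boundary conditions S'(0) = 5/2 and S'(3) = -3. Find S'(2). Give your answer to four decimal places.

-0.6333

Let m_i = S''(x_i). Step sizes h_i = 1, 1, 1; slopes of the chords Δ_i = (y_(i+1) - y_i)/h_i = -4, 8, -9.
  1·m_0 + 4·m_1 + 1·m_2 = 6(Δ_1 - Δ_0) = 72
  1·m_1 + 4·m_2 + 1·m_3 = 6(Δ_2 - Δ_1) = -102
Clamped end conditions give two more equations: 2h_0·m_0 + h_0·m_1 = 6(Δ_0 - S'(0)) = -39 and h_2·m_2 + 2h_2·m_3 = 6(S'(3) - Δ_2) = 36.
Solving the tridiagonal system: m_0 = -586/15, m_1 = 587/15, m_2 = -682/15, m_3 = 611/15.
On [2, 3], S'(x) = b_2 + 2c_2·(x - 2) + 3d_2·(x - 2)² with b_2 = Δ_2 - h_2(2m_2 + m_3)/6 = -19/30, c_2 = m_2/2 = -341/15, d_2 = (m_3 - m_2)/(6h_2) = 431/30. So S'(2) = -19/30.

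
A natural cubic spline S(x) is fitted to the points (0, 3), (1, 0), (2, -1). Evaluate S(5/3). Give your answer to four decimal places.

Let σ_i = S''(x_i). Step sizes h_i = 1, 1; slopes of the chords Δ_i = (y_(i+1) - y_i)/h_i = -3, -1.
  1·σ_0 + 4·σ_1 + 1·σ_2 = 6(Δ_1 - Δ_0) = 12
Natural end conditions: σ_0 = σ_2 = 0.
Solving: σ_0 = 0, σ_1 = 3, σ_2 = 0.
On [1, 2], S(x) = 0 - 2·(x - 1) + 3/2·(x - 1)² - 1/2·(x - 1)³.
With (x - 1) = 2/3: S(5/3) = -22/27.

-0.8148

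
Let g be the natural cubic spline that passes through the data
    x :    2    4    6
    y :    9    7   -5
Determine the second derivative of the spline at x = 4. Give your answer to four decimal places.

With M_i denoting the second derivative at x_i, h_i = 2, 2, and Δ_i = (y_(i+1) − y_i)/h_i = -1, -6:
  2·M_0 + 8·M_1 + 2·M_2 = 6(Δ_1 - Δ_0) = -30
Natural end conditions: M_0 = M_2 = 0.
Hence M_0 = 0, M_1 = -15/4, M_2 = 0.

-3.7500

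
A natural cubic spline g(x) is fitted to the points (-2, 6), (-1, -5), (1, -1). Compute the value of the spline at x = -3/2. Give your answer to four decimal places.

-0.3125

With M_i denoting the second derivative at x_i, h_i = 1, 2, and Δ_i = (y_(i+1) − y_i)/h_i = -11, 2:
  1·M_0 + 6·M_1 + 2·M_2 = 6(Δ_1 - Δ_0) = 78
Natural end conditions: M_0 = M_2 = 0.
Hence M_0 = 0, M_1 = 13, M_2 = 0.
On [-2, -1], g(x) = 6 - 79/6·(x + 2) + 0·(x + 2)² + 13/6·(x + 2)³.
With (x + 2) = 1/2: g(-3/2) = -5/16.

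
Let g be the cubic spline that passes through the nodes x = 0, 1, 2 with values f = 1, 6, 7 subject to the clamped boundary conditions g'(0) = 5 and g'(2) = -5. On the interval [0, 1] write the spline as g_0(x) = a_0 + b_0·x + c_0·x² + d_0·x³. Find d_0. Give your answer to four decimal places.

-0.5000

Write M_i for g''(x_i). With h_i = 1, 1 and divided differences Δ_i = 5, 1, the continuity of g' gives the tridiagonal system
  1·M_0 + 4·M_1 + 1·M_2 = 6(Δ_1 - Δ_0) = -24
Clamped end conditions give two more equations: 2h_0·M_0 + h_0·M_1 = 6(Δ_0 - g'(0)) = 0 and h_1·M_1 + 2h_1·M_2 = 6(g'(2) - Δ_1) = -36.
Solving: M_0 = 1, M_1 = -2, M_2 = -17.
On [0, 1], with g_0(x) = a_0 + b_0·x + c_0·x² + d_0·x³: c_0 = M_0/2 = 1/2, d_0 = (M_1 - M_0)/(6h_0) = -1/2, b_0 = Δ_0 - h_0(2M_0 + M_1)/6 = 5.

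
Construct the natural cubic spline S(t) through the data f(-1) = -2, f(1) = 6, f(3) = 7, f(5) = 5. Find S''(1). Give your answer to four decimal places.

Put M_i = S'' at the i-th knot. Here h = (2, 2, 2) and Δ = (4, 1/2, -1), so the interior equations h_(i-1)·M_(i-1) + 2(h_(i-1)+h_i)·M_i + h_i·M_(i+1) = 6(Δ_i − Δ_(i-1)) read
  2·M_0 + 8·M_1 + 2·M_2 = 6(Δ_1 - Δ_0) = -21
  2·M_1 + 8·M_2 + 2·M_3 = 6(Δ_2 - Δ_1) = -9
Natural end conditions: M_0 = M_3 = 0.
Forward elimination and back-substitution give M_0 = 0, M_1 = -5/2, M_2 = -1/2, M_3 = 0.

-2.5000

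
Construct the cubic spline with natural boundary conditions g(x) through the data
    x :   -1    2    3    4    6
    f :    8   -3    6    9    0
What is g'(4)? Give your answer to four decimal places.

Write σ_i for g''(x_i). With h_i = 3, 1, 1, 2 and divided differences Δ_i = -11/3, 9, 3, -9/2, the continuity of g' gives the tridiagonal system
  3·σ_0 + 8·σ_1 + 1·σ_2 = 6(Δ_1 - Δ_0) = 76
  1·σ_1 + 4·σ_2 + 1·σ_3 = 6(Δ_2 - Δ_1) = -36
  1·σ_2 + 6·σ_3 + 2·σ_4 = 6(Δ_3 - Δ_2) = -45
Natural end conditions: σ_0 = σ_4 = 0.
Solving the tridiagonal system: σ_0 = 0, σ_1 = 1919/178, σ_2 = -912/89, σ_3 = -1031/178, σ_4 = 0.
On [4, 6], g'(x) = b_3 + 2c_3·(x - 4) + 3d_3·(x - 4)² with b_3 = Δ_3 - h_3(2σ_3 + σ_4)/6 = -341/534, c_3 = σ_3/2 = -1031/356, d_3 = (σ_4 - σ_3)/(6h_3) = 1031/2136. So g'(4) = -341/534.

-0.6386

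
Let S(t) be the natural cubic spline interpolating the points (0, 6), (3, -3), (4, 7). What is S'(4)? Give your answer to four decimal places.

Write M_i for S''(x_i). With h_i = 3, 1 and divided differences Δ_i = -3, 10, the continuity of S' gives the tridiagonal system
  3·M_0 + 8·M_1 + 1·M_2 = 6(Δ_1 - Δ_0) = 78
Natural end conditions: M_0 = M_2 = 0.
Forward elimination and back-substitution give M_0 = 0, M_1 = 39/4, M_2 = 0.
On [3, 4], S'(t) = b_1 + 2c_1·(t - 3) + 3d_1·(t - 3)² with b_1 = Δ_1 - h_1(2M_1 + M_2)/6 = 27/4, c_1 = M_1/2 = 39/8, d_1 = (M_2 - M_1)/(6h_1) = -13/8. So S'(4) = 93/8.

11.6250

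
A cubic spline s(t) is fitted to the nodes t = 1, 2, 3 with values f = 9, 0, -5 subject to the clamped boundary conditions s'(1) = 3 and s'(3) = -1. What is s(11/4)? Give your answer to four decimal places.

-4.5938

With m_i denoting the second derivative at x_i, h_i = 1, 1, and Δ_i = (y_(i+1) − y_i)/h_i = -9, -5:
  1·m_0 + 4·m_1 + 1·m_2 = 6(Δ_1 - Δ_0) = 24
Clamped end conditions give two more equations: 2h_0·m_0 + h_0·m_1 = 6(Δ_0 - s'(1)) = -72 and h_1·m_1 + 2h_1·m_2 = 6(s'(3) - Δ_1) = 24.
Hence m_0 = -44, m_1 = 16, m_2 = 4.
On [2, 3], s(t) = 0 - 11·(t - 2) + 8·(t - 2)² - 2·(t - 2)³.
With (t - 2) = 3/4: s(11/4) = -147/32.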